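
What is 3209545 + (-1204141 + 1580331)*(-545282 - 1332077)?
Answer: -706240472665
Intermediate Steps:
3209545 + (-1204141 + 1580331)*(-545282 - 1332077) = 3209545 + 376190*(-1877359) = 3209545 - 706243682210 = -706240472665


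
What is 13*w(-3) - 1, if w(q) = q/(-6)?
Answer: 11/2 ≈ 5.5000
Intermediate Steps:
w(q) = -q/6 (w(q) = q*(-1/6) = -q/6)
13*w(-3) - 1 = 13*(-1/6*(-3)) - 1 = 13*(1/2) - 1 = 13/2 - 1 = 11/2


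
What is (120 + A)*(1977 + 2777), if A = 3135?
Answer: 15474270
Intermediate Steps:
(120 + A)*(1977 + 2777) = (120 + 3135)*(1977 + 2777) = 3255*4754 = 15474270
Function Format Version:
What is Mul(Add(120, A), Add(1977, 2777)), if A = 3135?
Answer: 15474270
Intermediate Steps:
Mul(Add(120, A), Add(1977, 2777)) = Mul(Add(120, 3135), Add(1977, 2777)) = Mul(3255, 4754) = 15474270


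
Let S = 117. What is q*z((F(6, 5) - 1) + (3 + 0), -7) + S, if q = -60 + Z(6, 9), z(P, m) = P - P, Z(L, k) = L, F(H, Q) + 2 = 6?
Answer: 117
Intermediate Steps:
F(H, Q) = 4 (F(H, Q) = -2 + 6 = 4)
z(P, m) = 0
q = -54 (q = -60 + 6 = -54)
q*z((F(6, 5) - 1) + (3 + 0), -7) + S = -54*0 + 117 = 0 + 117 = 117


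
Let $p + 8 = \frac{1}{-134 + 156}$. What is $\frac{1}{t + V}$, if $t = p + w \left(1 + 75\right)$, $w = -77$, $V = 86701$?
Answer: $\frac{22}{1778503} \approx 1.237 \cdot 10^{-5}$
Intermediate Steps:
$p = - \frac{175}{22}$ ($p = -8 + \frac{1}{-134 + 156} = -8 + \frac{1}{22} = - \frac{175}{22} \approx -7.9545$)
$t = - \frac{128919}{22}$ ($t = - \frac{175}{22} - 77 \left(1 + 75\right) = - \frac{175}{22} - 5852 = - \frac{128919}{22} \approx -5860.0$)
$\frac{1}{t + V} = \frac{1}{- \frac{128919}{22} + 86701} = \frac{1}{\frac{1778503}{22}} = \frac{22}{1778503}$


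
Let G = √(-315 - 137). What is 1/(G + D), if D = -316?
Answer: -79/25077 - I*√113/50154 ≈ -0.0031503 - 0.00021195*I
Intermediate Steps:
G = 2*I*√113 (G = √(-452) = 2*I*√113 ≈ 21.26*I)
1/(G + D) = 1/(2*I*√113 - 316) = 1/(-316 + 2*I*√113)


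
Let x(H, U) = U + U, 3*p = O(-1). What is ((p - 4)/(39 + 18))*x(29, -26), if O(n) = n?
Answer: 676/171 ≈ 3.9532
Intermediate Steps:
p = -⅓ (p = (⅓)*(-1) = -⅓ ≈ -0.33333)
x(H, U) = 2*U
((p - 4)/(39 + 18))*x(29, -26) = ((-⅓ - 4)/(39 + 18))*(2*(-26)) = -13/3/57*(-52) = -13/3*1/57*(-52) = -13/171*(-52) = 676/171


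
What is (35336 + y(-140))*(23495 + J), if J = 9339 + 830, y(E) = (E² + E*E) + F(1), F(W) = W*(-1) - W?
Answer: 2509112576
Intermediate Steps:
F(W) = -2*W (F(W) = -W - W = -2*W)
y(E) = -2 + 2*E² (y(E) = (E² + E*E) - 2*1 = (E² + E²) - 2 = 2*E² - 2 = -2 + 2*E²)
J = 10169
(35336 + y(-140))*(23495 + J) = (35336 + (-2 + 2*(-140)²))*(23495 + 10169) = (35336 + (-2 + 2*19600))*33664 = (35336 + (-2 + 39200))*33664 = (35336 + 39198)*33664 = 74534*33664 = 2509112576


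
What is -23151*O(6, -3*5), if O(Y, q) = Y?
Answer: -138906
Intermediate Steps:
-23151*O(6, -3*5) = -23151*6 = -138906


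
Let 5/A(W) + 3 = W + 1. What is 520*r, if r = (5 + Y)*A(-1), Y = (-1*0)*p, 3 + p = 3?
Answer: -13000/3 ≈ -4333.3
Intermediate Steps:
p = 0 (p = -3 + 3 = 0)
A(W) = 5/(-2 + W) (A(W) = 5/(-3 + (W + 1)) = 5/(-3 + (1 + W)) = 5/(-2 + W))
Y = 0 (Y = -1*0*0 = 0*0 = 0)
r = -25/3 (r = (5 + 0)*(5/(-2 - 1)) = 5*(5/(-3)) = 5*(5*(-⅓)) = 5*(-5/3) = -25/3 ≈ -8.3333)
520*r = 520*(-25/3) = -13000/3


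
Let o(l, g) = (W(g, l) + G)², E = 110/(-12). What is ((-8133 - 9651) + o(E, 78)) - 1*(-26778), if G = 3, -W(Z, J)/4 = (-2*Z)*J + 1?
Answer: 32738835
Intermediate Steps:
W(Z, J) = -4 + 8*J*Z (W(Z, J) = -4*((-2*Z)*J + 1) = -4*(-2*J*Z + 1) = -4*(1 - 2*J*Z) = -4 + 8*J*Z)
E = -55/6 (E = 110*(-1/12) = -55/6 ≈ -9.1667)
o(l, g) = (-1 + 8*g*l)² (o(l, g) = ((-4 + 8*l*g) + 3)² = ((-4 + 8*g*l) + 3)² = (-1 + 8*g*l)²)
((-8133 - 9651) + o(E, 78)) - 1*(-26778) = ((-8133 - 9651) + (-1 + 8*78*(-55/6))²) - 1*(-26778) = (-17784 + (-1 - 5720)²) + 26778 = (-17784 + (-5721)²) + 26778 = (-17784 + 32729841) + 26778 = 32712057 + 26778 = 32738835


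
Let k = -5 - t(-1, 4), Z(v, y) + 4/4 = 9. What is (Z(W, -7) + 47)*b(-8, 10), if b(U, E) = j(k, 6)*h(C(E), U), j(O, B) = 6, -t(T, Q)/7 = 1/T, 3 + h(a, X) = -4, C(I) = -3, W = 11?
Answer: -2310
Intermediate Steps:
h(a, X) = -7 (h(a, X) = -3 - 4 = -7)
Z(v, y) = 8 (Z(v, y) = -1 + 9 = 8)
t(T, Q) = -7/T
k = -12 (k = -5 - (-7)/(-1) = -5 - (-7)*(-1) = -5 - 1*7 = -5 - 7 = -12)
b(U, E) = -42 (b(U, E) = 6*(-7) = -42)
(Z(W, -7) + 47)*b(-8, 10) = (8 + 47)*(-42) = 55*(-42) = -2310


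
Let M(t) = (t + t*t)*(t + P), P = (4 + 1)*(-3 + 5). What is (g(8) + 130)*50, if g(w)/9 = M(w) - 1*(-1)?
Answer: 590150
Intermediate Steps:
P = 10 (P = 5*2 = 10)
M(t) = (10 + t)*(t + t²) (M(t) = (t + t*t)*(t + 10) = (t + t²)*(10 + t) = (10 + t)*(t + t²))
g(w) = 9 + 9*w*(10 + w² + 11*w) (g(w) = 9*(w*(10 + w² + 11*w) - 1*(-1)) = 9*(w*(10 + w² + 11*w) + 1) = 9*(1 + w*(10 + w² + 11*w)) = 9 + 9*w*(10 + w² + 11*w))
(g(8) + 130)*50 = ((9 + 9*8*(10 + 8² + 11*8)) + 130)*50 = ((9 + 9*8*(10 + 64 + 88)) + 130)*50 = ((9 + 9*8*162) + 130)*50 = ((9 + 11664) + 130)*50 = (11673 + 130)*50 = 11803*50 = 590150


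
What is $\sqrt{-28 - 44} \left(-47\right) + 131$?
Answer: $131 - 282 i \sqrt{2} \approx 131.0 - 398.81 i$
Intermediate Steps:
$\sqrt{-28 - 44} \left(-47\right) + 131 = \sqrt{-72} \left(-47\right) + 131 = 6 i \sqrt{2} \left(-47\right) + 131 = - 282 i \sqrt{2} + 131 = 131 - 282 i \sqrt{2}$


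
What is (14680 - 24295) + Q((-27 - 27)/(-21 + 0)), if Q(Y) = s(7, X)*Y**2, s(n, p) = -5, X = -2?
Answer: -472755/49 ≈ -9648.1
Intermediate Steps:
Q(Y) = -5*Y**2
(14680 - 24295) + Q((-27 - 27)/(-21 + 0)) = (14680 - 24295) - 5*(-27 - 27)**2/(-21 + 0)**2 = -9615 - 5*(-54/(-21))**2 = -9615 - 5*(-54*(-1/21))**2 = -9615 - 5*(18/7)**2 = -9615 - 5*324/49 = -9615 - 1620/49 = -472755/49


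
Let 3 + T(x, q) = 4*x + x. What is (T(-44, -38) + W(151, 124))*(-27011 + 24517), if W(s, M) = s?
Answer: 179568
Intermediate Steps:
T(x, q) = -3 + 5*x (T(x, q) = -3 + (4*x + x) = -3 + 5*x)
(T(-44, -38) + W(151, 124))*(-27011 + 24517) = ((-3 + 5*(-44)) + 151)*(-27011 + 24517) = ((-3 - 220) + 151)*(-2494) = (-223 + 151)*(-2494) = -72*(-2494) = 179568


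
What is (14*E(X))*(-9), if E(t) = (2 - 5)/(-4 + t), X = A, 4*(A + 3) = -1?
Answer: -1512/29 ≈ -52.138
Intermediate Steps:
A = -13/4 (A = -3 + (¼)*(-1) = -3 - ¼ = -13/4 ≈ -3.2500)
X = -13/4 ≈ -3.2500
E(t) = -3/(-4 + t)
(14*E(X))*(-9) = (14*(-3/(-4 - 13/4)))*(-9) = (14*(-3/(-29/4)))*(-9) = (14*(-3*(-4/29)))*(-9) = (14*(12/29))*(-9) = (168/29)*(-9) = -1512/29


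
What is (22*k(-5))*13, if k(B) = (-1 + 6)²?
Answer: 7150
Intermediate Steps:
k(B) = 25 (k(B) = 5² = 25)
(22*k(-5))*13 = (22*25)*13 = 550*13 = 7150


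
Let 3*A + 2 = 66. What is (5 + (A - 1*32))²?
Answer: 289/9 ≈ 32.111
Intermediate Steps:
A = 64/3 (A = -⅔ + (⅓)*66 = -⅔ + 22 = 64/3 ≈ 21.333)
(5 + (A - 1*32))² = (5 + (64/3 - 1*32))² = (5 + (64/3 - 32))² = (5 - 32/3)² = (-17/3)² = 289/9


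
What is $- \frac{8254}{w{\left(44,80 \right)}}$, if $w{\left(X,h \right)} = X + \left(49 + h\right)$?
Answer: $- \frac{8254}{173} \approx -47.711$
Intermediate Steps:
$w{\left(X,h \right)} = 49 + X + h$
$- \frac{8254}{w{\left(44,80 \right)}} = - \frac{8254}{49 + 44 + 80} = - \frac{8254}{173}$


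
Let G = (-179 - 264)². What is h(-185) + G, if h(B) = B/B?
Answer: 196250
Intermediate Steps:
G = 196249 (G = (-443)² = 196249)
h(B) = 1
h(-185) + G = 1 + 196249 = 196250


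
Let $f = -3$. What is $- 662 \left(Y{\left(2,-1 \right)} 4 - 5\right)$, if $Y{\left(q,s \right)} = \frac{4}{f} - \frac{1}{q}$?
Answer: $\frac{24494}{3} \approx 8164.7$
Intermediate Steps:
$Y{\left(q,s \right)} = - \frac{4}{3} - \frac{1}{q}$ ($Y{\left(q,s \right)} = \frac{4}{-3} - \frac{1}{q} = 4 \left(- \frac{1}{3}\right) - \frac{1}{q} = - \frac{4}{3} - \frac{1}{q}$)
$- 662 \left(Y{\left(2,-1 \right)} 4 - 5\right) = - 662 \left(\left(- \frac{4}{3} - \frac{1}{2}\right) 4 - 5\right) = - 662 \left(\left(- \frac{11}{6}\right) 4 - 5\right) = - 662 \left(- \frac{22}{3} - 5\right) = \left(-662\right) \left(- \frac{37}{3}\right) = \frac{24494}{3}$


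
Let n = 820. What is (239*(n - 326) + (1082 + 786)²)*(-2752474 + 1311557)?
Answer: -5198093668330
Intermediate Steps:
(239*(n - 326) + (1082 + 786)²)*(-2752474 + 1311557) = (239*(820 - 326) + (1082 + 786)²)*(-2752474 + 1311557) = (239*494 + 1868²)*(-1440917) = (118066 + 3489424)*(-1440917) = 3607490*(-1440917) = -5198093668330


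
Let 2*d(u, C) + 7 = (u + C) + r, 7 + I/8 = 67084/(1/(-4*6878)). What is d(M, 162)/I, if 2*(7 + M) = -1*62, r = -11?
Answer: -53/14764920120 ≈ -3.5896e-9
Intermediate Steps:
M = -38 (M = -7 + (-1*62)/2 = -7 + (½)*(-62) = -7 - 31 = -38)
I = -14764920120 (I = -56 + 8*(67084/(1/(-4*6878))) = -56 + 8*(67084/(1/(-27512))) = -56 + 8*(67084/(-1/27512)) = -56 + 8*(67084*(-27512)) = -56 + 8*(-1845615008) = -56 - 14764920064 = -14764920120)
d(u, C) = -9 + C/2 + u/2 (d(u, C) = -7/2 + ((u + C) - 11)/2 = -7/2 + ((C + u) - 11)/2 = -7/2 + (-11 + C + u)/2 = -7/2 + (-11/2 + C/2 + u/2) = -9 + C/2 + u/2)
d(M, 162)/I = (-9 + (½)*162 + (½)*(-38))/(-14764920120) = (-9 + 81 - 19)*(-1/14764920120) = 53*(-1/14764920120) = -53/14764920120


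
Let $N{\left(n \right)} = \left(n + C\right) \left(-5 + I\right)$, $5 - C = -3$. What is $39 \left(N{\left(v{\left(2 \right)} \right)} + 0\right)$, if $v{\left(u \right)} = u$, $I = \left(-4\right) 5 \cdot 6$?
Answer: $-48750$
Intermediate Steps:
$C = 8$ ($C = 5 - -3 = 5 + 3 = 8$)
$I = -120$ ($I = \left(-20\right) 6 = -120$)
$N{\left(n \right)} = -1000 - 125 n$ ($N{\left(n \right)} = \left(n + 8\right) \left(-5 - 120\right) = \left(8 + n\right) \left(-125\right) = -1000 - 125 n$)
$39 \left(N{\left(v{\left(2 \right)} \right)} + 0\right) = 39 \left(\left(-1000 - 250\right) + 0\right) = 39 \left(-1250 + 0\right) = 39 \left(-1250\right) = -48750$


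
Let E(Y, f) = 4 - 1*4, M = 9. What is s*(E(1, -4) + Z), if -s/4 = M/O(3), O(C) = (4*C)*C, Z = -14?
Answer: 14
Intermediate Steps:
O(C) = 4*C²
s = -1 (s = -36/(4*3²) = -36/(4*9) = -36/36 = -4*¼ = -1)
E(Y, f) = 0 (E(Y, f) = 4 - 4 = 0)
s*(E(1, -4) + Z) = -(0 - 14) = -1*(-14) = 14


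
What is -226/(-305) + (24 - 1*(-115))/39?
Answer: 51209/11895 ≈ 4.3051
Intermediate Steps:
-226/(-305) + (24 - 1*(-115))/39 = -226*(-1/305) + (24 + 115)*(1/39) = 226/305 + 139*(1/39) = 226/305 + 139/39 = 51209/11895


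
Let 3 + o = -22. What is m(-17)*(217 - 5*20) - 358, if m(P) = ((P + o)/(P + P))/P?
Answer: -105919/289 ≈ -366.50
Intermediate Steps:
o = -25 (o = -3 - 22 = -25)
m(P) = (-25 + P)/(2*P²) (m(P) = ((P - 25)/(P + P))/P = ((-25 + P)/((2*P)))/P = ((-25 + P)*(1/(2*P)))/P = ((-25 + P)/(2*P))/P = (-25 + P)/(2*P²))
m(-17)*(217 - 5*20) - 358 = ((½)*(-25 - 17)/(-17)²)*(217 - 5*20) - 358 = ((½)*(1/289)*(-42))*(217 - 100) - 358 = -21/289*117 - 358 = -2457/289 - 358 = -105919/289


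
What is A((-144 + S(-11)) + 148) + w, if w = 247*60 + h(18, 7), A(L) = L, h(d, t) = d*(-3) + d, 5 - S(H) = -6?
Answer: 14799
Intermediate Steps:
S(H) = 11 (S(H) = 5 - 1*(-6) = 5 + 6 = 11)
h(d, t) = -2*d (h(d, t) = -3*d + d = -2*d)
w = 14784 (w = 247*60 - 2*18 = 14820 - 36 = 14784)
A((-144 + S(-11)) + 148) + w = ((-144 + 11) + 148) + 14784 = (-133 + 148) + 14784 = 15 + 14784 = 14799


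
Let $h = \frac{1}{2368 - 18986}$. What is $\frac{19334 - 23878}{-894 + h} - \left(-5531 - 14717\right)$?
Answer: $\frac{300889782456}{14856493} \approx 20253.0$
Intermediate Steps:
$h = - \frac{1}{16618}$ ($h = \frac{1}{-16618} = - \frac{1}{16618} \approx -6.0176 \cdot 10^{-5}$)
$\frac{19334 - 23878}{-894 + h} - \left(-5531 - 14717\right) = \frac{19334 - 23878}{-894 - \frac{1}{16618}} - \left(-5531 - 14717\right) = - \frac{4544}{- \frac{14856493}{16618}} - -20248 = \left(-4544\right) \left(- \frac{16618}{14856493}\right) + 20248 = \frac{75512192}{14856493} + 20248 = \frac{300889782456}{14856493}$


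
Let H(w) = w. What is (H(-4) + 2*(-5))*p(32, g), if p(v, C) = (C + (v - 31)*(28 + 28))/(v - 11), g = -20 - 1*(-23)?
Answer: -118/3 ≈ -39.333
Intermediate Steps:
g = 3 (g = -20 + 23 = 3)
p(v, C) = (-1736 + C + 56*v)/(-11 + v) (p(v, C) = (C + (-31 + v)*56)/(-11 + v) = (C + (-1736 + 56*v))/(-11 + v) = (-1736 + C + 56*v)/(-11 + v))
(H(-4) + 2*(-5))*p(32, g) = (-4 + 2*(-5))*((-1736 + 3 + 56*32)/(-11 + 32)) = (-4 - 10)*((-1736 + 3 + 1792)/21) = -2*59/3 = -14*59/21 = -118/3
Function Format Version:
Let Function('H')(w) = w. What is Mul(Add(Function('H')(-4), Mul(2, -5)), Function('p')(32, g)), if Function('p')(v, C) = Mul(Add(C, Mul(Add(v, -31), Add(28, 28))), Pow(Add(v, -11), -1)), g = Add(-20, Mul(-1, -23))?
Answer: Rational(-118, 3) ≈ -39.333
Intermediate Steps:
g = 3 (g = Add(-20, 23) = 3)
Function('p')(v, C) = Mul(Pow(Add(-11, v), -1), Add(-1736, C, Mul(56, v))) (Function('p')(v, C) = Mul(Add(C, Mul(Add(-31, v), 56)), Pow(Add(-11, v), -1)) = Mul(Add(C, Add(-1736, Mul(56, v))), Pow(Add(-11, v), -1)) = Mul(Add(-1736, C, Mul(56, v)), Pow(Add(-11, v), -1)) = Mul(Pow(Add(-11, v), -1), Add(-1736, C, Mul(56, v))))
Mul(Add(Function('H')(-4), Mul(2, -5)), Function('p')(32, g)) = Mul(Add(-4, Mul(2, -5)), Mul(Pow(Add(-11, 32), -1), Add(-1736, 3, Mul(56, 32)))) = Mul(Add(-4, -10), Mul(Pow(21, -1), Add(-1736, 3, 1792))) = Mul(-14, Mul(Rational(1, 21), 59)) = Mul(-14, Rational(59, 21)) = Rational(-118, 3)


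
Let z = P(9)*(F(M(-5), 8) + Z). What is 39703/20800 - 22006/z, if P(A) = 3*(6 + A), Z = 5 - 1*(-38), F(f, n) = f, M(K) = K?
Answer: -38983267/3556800 ≈ -10.960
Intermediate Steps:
Z = 43 (Z = 5 + 38 = 43)
P(A) = 18 + 3*A
z = 1710 (z = (18 + 3*9)*(-5 + 43) = (18 + 27)*38 = 45*38 = 1710)
39703/20800 - 22006/z = 39703/20800 - 22006/1710 = 39703*(1/20800) - 22006*1/1710 = 39703/20800 - 11003/855 = -38983267/3556800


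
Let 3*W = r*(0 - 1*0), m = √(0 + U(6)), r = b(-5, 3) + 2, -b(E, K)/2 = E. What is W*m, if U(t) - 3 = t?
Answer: 0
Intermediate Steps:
b(E, K) = -2*E
U(t) = 3 + t
r = 12 (r = -2*(-5) + 2 = 10 + 2 = 12)
m = 3 (m = √(0 + (3 + 6)) = √(0 + 9) = √9 = 3)
W = 0 (W = (12*(0 - 1*0))/3 = (12*(0 + 0))/3 = (12*0)/3 = (⅓)*0 = 0)
W*m = 0*3 = 0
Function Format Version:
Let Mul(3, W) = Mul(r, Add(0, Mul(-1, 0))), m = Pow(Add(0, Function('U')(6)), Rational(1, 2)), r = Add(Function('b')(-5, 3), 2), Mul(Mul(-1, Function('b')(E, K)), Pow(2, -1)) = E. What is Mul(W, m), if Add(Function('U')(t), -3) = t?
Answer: 0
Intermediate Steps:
Function('b')(E, K) = Mul(-2, E)
Function('U')(t) = Add(3, t)
r = 12 (r = Add(Mul(-2, -5), 2) = Add(10, 2) = 12)
m = 3 (m = Pow(Add(0, Add(3, 6)), Rational(1, 2)) = Pow(Add(0, 9), Rational(1, 2)) = Pow(9, Rational(1, 2)) = 3)
W = 0 (W = Mul(Rational(1, 3), Mul(12, Add(0, Mul(-1, 0)))) = Mul(Rational(1, 3), Mul(12, Add(0, 0))) = Mul(Rational(1, 3), Mul(12, 0)) = Mul(Rational(1, 3), 0) = 0)
Mul(W, m) = Mul(0, 3) = 0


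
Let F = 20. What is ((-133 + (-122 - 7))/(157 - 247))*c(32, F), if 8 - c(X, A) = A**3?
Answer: -116328/5 ≈ -23266.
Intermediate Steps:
c(X, A) = 8 - A**3
((-133 + (-122 - 7))/(157 - 247))*c(32, F) = ((-133 + (-122 - 7))/(157 - 247))*(8 - 1*20**3) = ((-133 - 129)/(-90))*(8 - 1*8000) = (-262*(-1/90))*(8 - 8000) = (131/45)*(-7992) = -116328/5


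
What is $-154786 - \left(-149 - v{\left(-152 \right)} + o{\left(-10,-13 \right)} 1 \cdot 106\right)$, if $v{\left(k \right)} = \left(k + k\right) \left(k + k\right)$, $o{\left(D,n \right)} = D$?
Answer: $-61161$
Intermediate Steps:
$v{\left(k \right)} = 4 k^{2}$ ($v{\left(k \right)} = 2 k 2 k = 4 k^{2}$)
$-154786 - \left(-149 - v{\left(-152 \right)} + o{\left(-10,-13 \right)} 1 \cdot 106\right) = -154786 - \left(-149 - 92416 - 10 \cdot 106\right) = -154786 + \left(4 \cdot 23104 - \left(-149 - 1060\right)\right) = -154786 + \left(92416 - \left(-149 - 1060\right)\right) = -154786 + \left(92416 - -1209\right) = -154786 + \left(92416 + 1209\right) = -154786 + 93625 = -61161$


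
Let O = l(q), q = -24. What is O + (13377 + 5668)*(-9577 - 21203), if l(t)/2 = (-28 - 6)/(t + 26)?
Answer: -586205134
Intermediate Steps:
l(t) = -68/(26 + t) (l(t) = 2*((-28 - 6)/(t + 26)) = 2*(-34/(26 + t)) = -68/(26 + t))
O = -34 (O = -68/(26 - 24) = -68/2 = -68*½ = -34)
O + (13377 + 5668)*(-9577 - 21203) = -34 + (13377 + 5668)*(-9577 - 21203) = -34 + 19045*(-30780) = -34 - 586205100 = -586205134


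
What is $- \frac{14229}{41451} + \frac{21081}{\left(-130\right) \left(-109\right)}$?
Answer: $\frac{224067867}{195786890} \approx 1.1444$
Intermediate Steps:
$- \frac{14229}{41451} + \frac{21081}{\left(-130\right) \left(-109\right)} = \left(-14229\right) \frac{1}{41451} + \frac{21081}{14170} = - \frac{4743}{13817} + 21081 \cdot \frac{1}{14170} = - \frac{4743}{13817} + \frac{21081}{14170} = \frac{224067867}{195786890}$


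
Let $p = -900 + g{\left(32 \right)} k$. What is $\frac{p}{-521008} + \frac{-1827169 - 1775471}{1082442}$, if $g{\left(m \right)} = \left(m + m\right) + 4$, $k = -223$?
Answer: $- \frac{19370999092}{5874593141} \approx -3.2974$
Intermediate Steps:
$g{\left(m \right)} = 4 + 2 m$ ($g{\left(m \right)} = 2 m + 4 = 4 + 2 m$)
$p = -16064$ ($p = -900 + \left(4 + 2 \cdot 32\right) \left(-223\right) = -900 + \left(4 + 64\right) \left(-223\right) = -900 + 68 \left(-223\right) = -900 - 15164 = -16064$)
$\frac{p}{-521008} + \frac{-1827169 - 1775471}{1082442} = - \frac{16064}{-521008} + \frac{-1827169 - 1775471}{1082442} = \left(-16064\right) \left(- \frac{1}{521008}\right) + \left(-1827169 - 1775471\right) \frac{1}{1082442} = \frac{1004}{32563} - \frac{600440}{180407} = - \frac{19370999092}{5874593141}$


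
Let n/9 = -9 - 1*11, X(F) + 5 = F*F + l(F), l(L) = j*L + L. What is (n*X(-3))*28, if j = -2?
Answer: -35280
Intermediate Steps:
l(L) = -L (l(L) = -2*L + L = -L)
X(F) = -5 + F**2 - F (X(F) = -5 + (F*F - F) = -5 + (F**2 - F) = -5 + F**2 - F)
n = -180 (n = 9*(-9 - 1*11) = 9*(-9 - 11) = 9*(-20) = -180)
(n*X(-3))*28 = -180*(-5 + (-3)**2 - 1*(-3))*28 = -180*(-5 + 9 + 3)*28 = -180*7*28 = -1260*28 = -35280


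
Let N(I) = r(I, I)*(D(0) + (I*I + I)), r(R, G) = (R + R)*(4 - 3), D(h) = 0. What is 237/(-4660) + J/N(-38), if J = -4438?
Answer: -290237/31121810 ≈ -0.0093258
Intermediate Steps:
r(R, G) = 2*R (r(R, G) = (2*R)*1 = 2*R)
N(I) = 2*I*(I + I²) (N(I) = (2*I)*(0 + (I*I + I)) = (2*I)*(0 + (I² + I)) = (2*I)*(0 + (I + I²)) = (2*I)*(I + I²) = 2*I*(I + I²))
237/(-4660) + J/N(-38) = 237/(-4660) - 4438*1/(2888*(1 - 38)) = 237*(-1/4660) - 4438/(2*1444*(-37)) = -237/4660 - 4438/(-106856) = -237/4660 - 4438*(-1/106856) = -237/4660 + 2219/53428 = -290237/31121810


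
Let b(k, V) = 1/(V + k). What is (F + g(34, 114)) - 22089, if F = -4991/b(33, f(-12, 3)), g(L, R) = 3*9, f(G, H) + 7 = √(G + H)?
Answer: -151828 - 14973*I ≈ -1.5183e+5 - 14973.0*I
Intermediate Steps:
f(G, H) = -7 + √(G + H)
g(L, R) = 27
F = -129766 - 14973*I (F = -(129766 + 4991*√(-12 + 3)) = -(129766 + 14973*I) = -4991*(26 + 3*I) = -129766 - 14973*I ≈ -1.2977e+5 - 14973.0*I)
(F + g(34, 114)) - 22089 = ((-129766 - 14973*I) + 27) - 22089 = (-129739 - 14973*I) - 22089 = -151828 - 14973*I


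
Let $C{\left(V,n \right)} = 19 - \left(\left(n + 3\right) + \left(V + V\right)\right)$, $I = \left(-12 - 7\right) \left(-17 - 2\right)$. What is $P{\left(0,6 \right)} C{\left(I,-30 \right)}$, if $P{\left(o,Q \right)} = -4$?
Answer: $2704$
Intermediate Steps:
$I = 361$ ($I = \left(-19\right) \left(-19\right) = 361$)
$C{\left(V,n \right)} = 16 - n - 2 V$ ($C{\left(V,n \right)} = 19 - \left(\left(3 + n\right) + 2 V\right) = 19 - \left(3 + n + 2 V\right) = 16 - n - 2 V$)
$P{\left(0,6 \right)} C{\left(I,-30 \right)} = - 4 \left(16 - -30 - 722\right) = - 4 \left(16 + 30 - 722\right) = \left(-4\right) \left(-676\right) = 2704$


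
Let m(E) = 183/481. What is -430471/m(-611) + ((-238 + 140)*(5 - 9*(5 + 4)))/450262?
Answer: -2453413036931/2168367 ≈ -1.1315e+6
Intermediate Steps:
m(E) = 183/481 (m(E) = 183*(1/481) = 183/481)
-430471/m(-611) + ((-238 + 140)*(5 - 9*(5 + 4)))/450262 = -430471/183/481 + ((-238 + 140)*(5 - 9*(5 + 4)))/450262 = -430471*481/183 - 98*(5 - 9*9)*(1/450262) = -207056551/183 - 98*(5 - 81)*(1/450262) = -207056551/183 - 98*(-76)*(1/450262) = -207056551/183 + 7448*(1/450262) = -207056551/183 + 196/11849 = -2453413036931/2168367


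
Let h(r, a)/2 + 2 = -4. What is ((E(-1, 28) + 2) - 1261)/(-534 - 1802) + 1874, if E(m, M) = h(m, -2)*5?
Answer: 4378983/2336 ≈ 1874.6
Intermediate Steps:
h(r, a) = -12 (h(r, a) = -4 + 2*(-4) = -4 - 8 = -12)
E(m, M) = -60 (E(m, M) = -12*5 = -60)
((E(-1, 28) + 2) - 1261)/(-534 - 1802) + 1874 = ((-60 + 2) - 1261)/(-534 - 1802) + 1874 = (-58 - 1261)/(-2336) + 1874 = -1319*(-1/2336) + 1874 = 1319/2336 + 1874 = 4378983/2336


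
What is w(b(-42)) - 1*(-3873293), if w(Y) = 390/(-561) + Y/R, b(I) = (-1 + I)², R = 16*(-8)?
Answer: 92710778845/23936 ≈ 3.8733e+6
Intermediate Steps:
R = -128
w(Y) = -130/187 - Y/128 (w(Y) = 390/(-561) + Y/(-128) = 390*(-1/561) + Y*(-1/128) = -130/187 - Y/128)
w(b(-42)) - 1*(-3873293) = (-130/187 - (-1 - 42)²/128) - 1*(-3873293) = (-130/187 - 1/128*(-43)²) + 3873293 = (-130/187 - 1/128*1849) + 3873293 = (-130/187 - 1849/128) + 3873293 = -362403/23936 + 3873293 = 92710778845/23936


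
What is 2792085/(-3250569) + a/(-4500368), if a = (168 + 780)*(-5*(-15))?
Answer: -1066377120265/1219063059116 ≈ -0.87475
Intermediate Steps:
a = 71100 (a = 948*75 = 71100)
2792085/(-3250569) + a/(-4500368) = 2792085/(-3250569) + 71100/(-4500368) = 2792085*(-1/3250569) + 71100*(-1/4500368) = -930695/1083523 - 17775/1125092 = -1066377120265/1219063059116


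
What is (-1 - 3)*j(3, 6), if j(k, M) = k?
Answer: -12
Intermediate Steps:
(-1 - 3)*j(3, 6) = (-1 - 3)*3 = -4*3 = -12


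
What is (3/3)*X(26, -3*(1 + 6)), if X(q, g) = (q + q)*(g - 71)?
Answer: -4784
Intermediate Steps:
X(q, g) = 2*q*(-71 + g) (X(q, g) = (2*q)*(-71 + g) = 2*q*(-71 + g))
(3/3)*X(26, -3*(1 + 6)) = (3/3)*(2*26*(-71 - 3*(1 + 6))) = (3*(1/3))*(2*26*(-71 - 3*7)) = 1*(2*26*(-71 - 21)) = 1*(2*26*(-92)) = 1*(-4784) = -4784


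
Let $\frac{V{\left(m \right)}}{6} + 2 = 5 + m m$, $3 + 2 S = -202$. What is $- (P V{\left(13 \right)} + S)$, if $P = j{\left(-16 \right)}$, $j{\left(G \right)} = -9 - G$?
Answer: $- \frac{14243}{2} \approx -7121.5$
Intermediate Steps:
$S = - \frac{205}{2}$ ($S = - \frac{3}{2} + \frac{1}{2} \left(-202\right) = - \frac{3}{2} - 101 = - \frac{205}{2} \approx -102.5$)
$V{\left(m \right)} = 18 + 6 m^{2}$ ($V{\left(m \right)} = -12 + 6 \left(5 + m m\right) = -12 + 6 \left(5 + m^{2}\right) = -12 + \left(30 + 6 m^{2}\right) = 18 + 6 m^{2}$)
$P = 7$ ($P = -9 - -16 = -9 + 16 = 7$)
$- (P V{\left(13 \right)} + S) = - (7 \left(18 + 6 \cdot 13^{2}\right) - \frac{205}{2}) = - (7 \left(18 + 6 \cdot 169\right) - \frac{205}{2}) = - (7 \left(18 + 1014\right) - \frac{205}{2}) = - (7 \cdot 1032 - \frac{205}{2}) = - (7224 - \frac{205}{2}) = \left(-1\right) \frac{14243}{2} = - \frac{14243}{2}$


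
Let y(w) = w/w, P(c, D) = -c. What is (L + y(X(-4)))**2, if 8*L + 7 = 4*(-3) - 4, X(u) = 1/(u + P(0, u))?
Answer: 225/64 ≈ 3.5156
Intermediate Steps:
X(u) = 1/u (X(u) = 1/(u - 1*0) = 1/(u + 0) = 1/u)
y(w) = 1
L = -23/8 (L = -7/8 + (4*(-3) - 4)/8 = -7/8 + (-12 - 4)/8 = -7/8 + (1/8)*(-16) = -7/8 - 2 = -23/8 ≈ -2.8750)
(L + y(X(-4)))**2 = (-23/8 + 1)**2 = (-15/8)**2 = 225/64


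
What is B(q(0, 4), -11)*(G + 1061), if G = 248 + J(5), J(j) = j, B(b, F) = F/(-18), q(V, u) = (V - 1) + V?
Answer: 803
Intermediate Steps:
q(V, u) = -1 + 2*V (q(V, u) = (-1 + V) + V = -1 + 2*V)
B(b, F) = -F/18 (B(b, F) = F*(-1/18) = -F/18)
G = 253 (G = 248 + 5 = 253)
B(q(0, 4), -11)*(G + 1061) = (-1/18*(-11))*(253 + 1061) = (11/18)*1314 = 803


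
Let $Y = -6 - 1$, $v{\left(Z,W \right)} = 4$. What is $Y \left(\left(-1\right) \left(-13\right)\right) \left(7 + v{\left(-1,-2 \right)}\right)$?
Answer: $-1001$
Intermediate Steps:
$Y = -7$
$Y \left(\left(-1\right) \left(-13\right)\right) \left(7 + v{\left(-1,-2 \right)}\right) = - 7 \left(\left(-1\right) \left(-13\right)\right) \left(7 + 4\right) = \left(-7\right) 13 \cdot 11 = \left(-91\right) 11 = -1001$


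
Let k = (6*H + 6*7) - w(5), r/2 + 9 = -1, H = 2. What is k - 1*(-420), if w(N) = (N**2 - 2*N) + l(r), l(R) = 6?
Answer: 453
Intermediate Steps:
r = -20 (r = -18 + 2*(-1) = -18 - 2 = -20)
w(N) = 6 + N**2 - 2*N (w(N) = (N**2 - 2*N) + 6 = 6 + N**2 - 2*N)
k = 33 (k = (6*2 + 6*7) - (6 + 5**2 - 2*5) = (12 + 42) - (6 + 25 - 10) = 54 - 1*21 = 54 - 21 = 33)
k - 1*(-420) = 33 - 1*(-420) = 33 + 420 = 453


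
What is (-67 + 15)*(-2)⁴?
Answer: -832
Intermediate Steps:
(-67 + 15)*(-2)⁴ = -52*16 = -832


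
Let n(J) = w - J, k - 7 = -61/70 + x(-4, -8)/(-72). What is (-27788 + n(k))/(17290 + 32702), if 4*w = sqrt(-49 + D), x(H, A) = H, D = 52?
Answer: -1094396/1968435 + sqrt(3)/199968 ≈ -0.55596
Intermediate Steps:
w = sqrt(3)/4 (w = sqrt(-49 + 52)/4 = sqrt(3)/4 ≈ 0.43301)
k = 1948/315 (k = 7 + (-61/70 - 4/(-72)) = 7 + (-61*1/70 - 4*(-1/72)) = 7 + (-61/70 + 1/18) = 7 - 257/315 = 1948/315 ≈ 6.1841)
n(J) = -J + sqrt(3)/4 (n(J) = sqrt(3)/4 - J = -J + sqrt(3)/4)
(-27788 + n(k))/(17290 + 32702) = (-27788 + (-1*1948/315 + sqrt(3)/4))/(17290 + 32702) = (-27788 + (-1948/315 + sqrt(3)/4))/49992 = (-8755168/315 + sqrt(3)/4)*(1/49992) = -1094396/1968435 + sqrt(3)/199968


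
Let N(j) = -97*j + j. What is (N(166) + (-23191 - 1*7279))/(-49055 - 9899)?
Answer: 23203/29477 ≈ 0.78716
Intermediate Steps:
N(j) = -96*j
(N(166) + (-23191 - 1*7279))/(-49055 - 9899) = (-96*166 + (-23191 - 1*7279))/(-49055 - 9899) = (-15936 + (-23191 - 7279))/(-58954) = (-15936 - 30470)*(-1/58954) = -46406*(-1/58954) = 23203/29477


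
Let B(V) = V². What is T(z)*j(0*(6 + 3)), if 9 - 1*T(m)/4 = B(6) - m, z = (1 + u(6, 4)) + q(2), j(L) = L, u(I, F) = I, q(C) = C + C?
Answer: 0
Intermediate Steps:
q(C) = 2*C
z = 11 (z = (1 + 6) + 2*2 = 7 + 4 = 11)
T(m) = -108 + 4*m (T(m) = 36 - 4*(6² - m) = 36 - 4*(36 - m) = 36 + (-144 + 4*m) = -108 + 4*m)
T(z)*j(0*(6 + 3)) = (-108 + 4*11)*(0*(6 + 3)) = (-108 + 44)*(0*9) = -64*0 = 0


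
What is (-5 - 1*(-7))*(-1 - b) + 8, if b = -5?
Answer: 16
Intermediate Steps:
(-5 - 1*(-7))*(-1 - b) + 8 = (-5 - 1*(-7))*(-1 - 1*(-5)) + 8 = (-5 + 7)*(-1 + 5) + 8 = 2*4 + 8 = 8 + 8 = 16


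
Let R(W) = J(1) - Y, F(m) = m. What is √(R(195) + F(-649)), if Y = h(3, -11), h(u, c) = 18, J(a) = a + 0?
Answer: 3*I*√74 ≈ 25.807*I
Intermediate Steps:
J(a) = a
Y = 18
R(W) = -17 (R(W) = 1 - 1*18 = 1 - 18 = -17)
√(R(195) + F(-649)) = √(-17 - 649) = √(-666) = 3*I*√74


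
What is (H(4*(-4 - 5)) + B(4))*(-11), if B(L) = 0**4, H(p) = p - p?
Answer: 0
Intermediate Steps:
H(p) = 0
B(L) = 0
(H(4*(-4 - 5)) + B(4))*(-11) = (0 + 0)*(-11) = 0*(-11) = 0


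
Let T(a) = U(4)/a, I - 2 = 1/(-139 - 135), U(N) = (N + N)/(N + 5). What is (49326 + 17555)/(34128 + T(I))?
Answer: 329255163/168014336 ≈ 1.9597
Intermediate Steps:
U(N) = 2*N/(5 + N) (U(N) = (2*N)/(5 + N) = 2*N/(5 + N))
I = 547/274 (I = 2 + 1/(-139 - 135) = 2 + 1/(-274) = 2 - 1/274 = 547/274 ≈ 1.9963)
T(a) = 8/(9*a) (T(a) = (2*4/(5 + 4))/a = (2*4/9)/a = (2*4*(⅑))/a = 8/(9*a))
(49326 + 17555)/(34128 + T(I)) = (49326 + 17555)/(34128 + 8/(9*(547/274))) = 66881/(34128 + (8/9)*(274/547)) = 66881/(34128 + 2192/4923) = 66881/(168014336/4923) = 66881*(4923/168014336) = 329255163/168014336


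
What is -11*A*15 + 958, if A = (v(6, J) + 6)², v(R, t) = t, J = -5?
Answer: 793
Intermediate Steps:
A = 1 (A = (-5 + 6)² = 1² = 1)
-11*A*15 + 958 = -11*1*15 + 958 = -11*15 + 958 = -165 + 958 = 793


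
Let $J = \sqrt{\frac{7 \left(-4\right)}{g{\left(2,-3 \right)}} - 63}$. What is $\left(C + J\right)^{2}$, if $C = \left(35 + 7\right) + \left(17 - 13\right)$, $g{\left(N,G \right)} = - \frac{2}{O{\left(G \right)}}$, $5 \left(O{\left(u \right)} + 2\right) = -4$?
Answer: $\frac{\left(230 + i \sqrt{2555}\right)^{2}}{25} \approx 2013.8 + 930.07 i$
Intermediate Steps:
$O{\left(u \right)} = - \frac{14}{5}$ ($O{\left(u \right)} = -2 + \frac{1}{5} \left(-4\right) = -2 - \frac{4}{5} = - \frac{14}{5}$)
$g{\left(N,G \right)} = \frac{5}{7}$ ($g{\left(N,G \right)} = - \frac{2}{- \frac{14}{5}} = \left(-2\right) \left(- \frac{5}{14}\right) = \frac{5}{7}$)
$J = \frac{i \sqrt{2555}}{5}$ ($J = \sqrt{\frac{7 \left(-4\right)}{\frac{5}{7}} - 63} = \sqrt{\left(-28\right) \frac{7}{5} - 63} = \sqrt{- \frac{196}{5} - 63} = \sqrt{- \frac{511}{5}} = \frac{i \sqrt{2555}}{5} \approx 10.109 i$)
$C = 46$ ($C = 42 + 4 = 46$)
$\left(C + J\right)^{2} = \left(46 + \frac{i \sqrt{2555}}{5}\right)^{2}$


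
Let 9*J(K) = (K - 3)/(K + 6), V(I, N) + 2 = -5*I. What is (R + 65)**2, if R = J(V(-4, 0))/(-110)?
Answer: 10600555681/2509056 ≈ 4224.9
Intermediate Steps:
V(I, N) = -2 - 5*I
J(K) = (-3 + K)/(9*(6 + K)) (J(K) = ((K - 3)/(K + 6))/9 = ((-3 + K)/(6 + K))/9 = (-3 + K)/(9*(6 + K)))
R = -1/1584 (R = ((-3 + (-2 - 5*(-4)))/(9*(6 + (-2 - 5*(-4)))))/(-110) = ((-3 + (-2 + 20))/(9*(6 + (-2 + 20))))*(-1/110) = ((-3 + 18)/(9*(6 + 18)))*(-1/110) = ((1/9)*15/24)*(-1/110) = ((1/9)*(1/24)*15)*(-1/110) = (5/72)*(-1/110) = -1/1584 ≈ -0.00063131)
(R + 65)**2 = (-1/1584 + 65)**2 = (102959/1584)**2 = 10600555681/2509056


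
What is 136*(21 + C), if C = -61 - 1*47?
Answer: -11832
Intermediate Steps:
C = -108 (C = -61 - 47 = -108)
136*(21 + C) = 136*(21 - 108) = 136*(-87) = -11832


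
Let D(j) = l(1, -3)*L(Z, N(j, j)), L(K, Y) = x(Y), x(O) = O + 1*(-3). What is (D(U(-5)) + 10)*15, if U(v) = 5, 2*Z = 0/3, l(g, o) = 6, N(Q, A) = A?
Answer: 330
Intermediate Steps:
Z = 0 (Z = (0/3)/2 = (0*(⅓))/2 = (½)*0 = 0)
x(O) = -3 + O (x(O) = O - 3 = -3 + O)
L(K, Y) = -3 + Y
D(j) = -18 + 6*j (D(j) = 6*(-3 + j) = -18 + 6*j)
(D(U(-5)) + 10)*15 = ((-18 + 6*5) + 10)*15 = ((-18 + 30) + 10)*15 = (12 + 10)*15 = 22*15 = 330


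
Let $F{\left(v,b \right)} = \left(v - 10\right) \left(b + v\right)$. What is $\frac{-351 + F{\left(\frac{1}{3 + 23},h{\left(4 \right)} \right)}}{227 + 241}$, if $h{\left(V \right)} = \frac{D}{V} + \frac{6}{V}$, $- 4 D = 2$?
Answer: $- \frac{329059}{421824} \approx -0.78009$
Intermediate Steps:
$D = - \frac{1}{2}$ ($D = \left(- \frac{1}{4}\right) 2 = - \frac{1}{2} \approx -0.5$)
$h{\left(V \right)} = \frac{11}{2 V}$ ($h{\left(V \right)} = - \frac{1}{2 V} + \frac{6}{V} = \frac{11}{2 V}$)
$F{\left(v,b \right)} = \left(-10 + v\right) \left(b + v\right)$
$\frac{-351 + F{\left(\frac{1}{3 + 23},h{\left(4 \right)} \right)}}{227 + 241} = \frac{-351 - \left(- \frac{1}{\left(3 + 23\right)^{2}} + \frac{10}{3 + 23} - \frac{\frac{11}{2} \cdot \frac{1}{4}}{3 + 23} + 10 \cdot \frac{11}{2} \cdot \frac{1}{4}\right)}{227 + 241} = \frac{-351 - \left(- \frac{1}{676} + \frac{5}{13} - \frac{\frac{11}{2} \cdot \frac{1}{4}}{26} + 10 \cdot \frac{11}{2} \cdot \frac{1}{4}\right)}{468} = \left(-351 + \left(\left(\frac{1}{26}\right)^{2} - \frac{55}{4} - \frac{5}{13} + \frac{11}{8} \cdot \frac{1}{26}\right)\right) \frac{1}{468} = \left(-351 + \left(\frac{1}{676} - \frac{55}{4} - \frac{5}{13} + \frac{11}{208}\right)\right) \frac{1}{468} = \left(-351 - \frac{38073}{2704}\right) \frac{1}{468} = \left(- \frac{987177}{2704}\right) \frac{1}{468} = - \frac{329059}{421824}$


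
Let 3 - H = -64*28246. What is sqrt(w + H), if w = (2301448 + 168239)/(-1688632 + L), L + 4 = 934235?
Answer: 2*sqrt(28578463335501635)/251467 ≈ 1344.5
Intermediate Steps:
H = 1807747 (H = 3 - (-64)*28246 = 3 - 1*(-1807744) = 3 + 1807744 = 1807747)
L = 934231 (L = -4 + 934235 = 934231)
w = -823229/251467 (w = (2301448 + 168239)/(-1688632 + 934231) = 2469687/(-754401) = 2469687*(-1/754401) = -823229/251467 ≈ -3.2737)
sqrt(w + H) = sqrt(-823229/251467 + 1807747) = sqrt(454587891620/251467) = 2*sqrt(28578463335501635)/251467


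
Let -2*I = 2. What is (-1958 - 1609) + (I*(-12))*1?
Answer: -3555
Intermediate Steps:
I = -1 (I = -1/2*2 = -1)
(-1958 - 1609) + (I*(-12))*1 = (-1958 - 1609) - 1*(-12)*1 = -3567 + 12*1 = -3567 + 12 = -3555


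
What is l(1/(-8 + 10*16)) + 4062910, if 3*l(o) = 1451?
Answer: 12190181/3 ≈ 4.0634e+6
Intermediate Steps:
l(o) = 1451/3 (l(o) = (⅓)*1451 = 1451/3)
l(1/(-8 + 10*16)) + 4062910 = 1451/3 + 4062910 = 12190181/3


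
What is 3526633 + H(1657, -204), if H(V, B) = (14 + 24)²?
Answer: 3528077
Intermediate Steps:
H(V, B) = 1444 (H(V, B) = 38² = 1444)
3526633 + H(1657, -204) = 3526633 + 1444 = 3528077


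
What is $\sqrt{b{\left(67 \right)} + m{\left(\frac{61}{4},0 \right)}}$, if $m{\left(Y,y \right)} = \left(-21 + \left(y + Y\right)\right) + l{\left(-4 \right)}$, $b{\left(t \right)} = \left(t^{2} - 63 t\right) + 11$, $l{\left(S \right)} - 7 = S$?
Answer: $\frac{\sqrt{1105}}{2} \approx 16.621$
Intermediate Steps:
$l{\left(S \right)} = 7 + S$
$b{\left(t \right)} = 11 + t^{2} - 63 t$
$m{\left(Y,y \right)} = -18 + Y + y$ ($m{\left(Y,y \right)} = \left(-21 + \left(y + Y\right)\right) + \left(7 - 4\right) = \left(-21 + \left(Y + y\right)\right) + 3 = \left(-21 + Y + y\right) + 3 = -18 + Y + y$)
$\sqrt{b{\left(67 \right)} + m{\left(\frac{61}{4},0 \right)}} = \sqrt{\left(11 + 67^{2} - 4221\right) + \left(-18 + \frac{61}{4} + 0\right)} = \sqrt{\left(11 + 4489 - 4221\right) + \left(-18 + 61 \cdot \frac{1}{4} + 0\right)} = \sqrt{279 + \left(-18 + \frac{61}{4} + 0\right)} = \sqrt{279 - \frac{11}{4}} = \sqrt{\frac{1105}{4}} = \frac{\sqrt{1105}}{2}$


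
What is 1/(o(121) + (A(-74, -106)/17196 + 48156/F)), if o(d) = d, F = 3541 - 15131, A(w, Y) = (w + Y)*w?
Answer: 8304235/976741111 ≈ 0.0085020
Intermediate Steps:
A(w, Y) = w*(Y + w) (A(w, Y) = (Y + w)*w = w*(Y + w))
F = -11590
1/(o(121) + (A(-74, -106)/17196 + 48156/F)) = 1/(121 + (-74*(-106 - 74)/17196 + 48156/(-11590))) = 1/(121 + (-74*(-180)*(1/17196) + 48156*(-1/11590))) = 1/(121 + (13320*(1/17196) - 24078/5795)) = 1/(121 + (1110/1433 - 24078/5795)) = 1/(121 - 28071324/8304235) = 1/(976741111/8304235) = 8304235/976741111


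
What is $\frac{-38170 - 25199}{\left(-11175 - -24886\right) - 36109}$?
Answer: $\frac{21123}{7466} \approx 2.8292$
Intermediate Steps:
$\frac{-38170 - 25199}{\left(-11175 - -24886\right) - 36109} = - \frac{63369}{\left(-11175 + 24886\right) - 36109} = - \frac{63369}{13711 - 36109} = - \frac{63369}{-22398} = \left(-63369\right) \left(- \frac{1}{22398}\right) = \frac{21123}{7466}$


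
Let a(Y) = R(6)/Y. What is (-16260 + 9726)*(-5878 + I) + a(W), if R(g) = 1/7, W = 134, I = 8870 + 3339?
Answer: -38802015251/938 ≈ -4.1367e+7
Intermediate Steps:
I = 12209
R(g) = ⅐
a(Y) = 1/(7*Y)
(-16260 + 9726)*(-5878 + I) + a(W) = (-16260 + 9726)*(-5878 + 12209) + (⅐)/134 = -6534*6331 + (⅐)*(1/134) = -41366754 + 1/938 = -38802015251/938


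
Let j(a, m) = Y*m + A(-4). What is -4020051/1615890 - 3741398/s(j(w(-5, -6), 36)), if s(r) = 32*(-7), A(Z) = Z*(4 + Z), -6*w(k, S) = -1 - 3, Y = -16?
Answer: 503732260233/30163280 ≈ 16700.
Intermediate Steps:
w(k, S) = 2/3 (w(k, S) = -(-1 - 3)/6 = -1/6*(-4) = 2/3)
j(a, m) = -16*m (j(a, m) = -16*m - 4*(4 - 4) = -16*m - 4*0 = -16*m + 0 = -16*m)
s(r) = -224
-4020051/1615890 - 3741398/s(j(w(-5, -6), 36)) = -4020051/1615890 - 3741398/(-224) = -4020051*1/1615890 - 3741398*(-1/224) = -1340017/538630 + 1870699/112 = 503732260233/30163280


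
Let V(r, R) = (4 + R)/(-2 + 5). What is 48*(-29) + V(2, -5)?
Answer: -4177/3 ≈ -1392.3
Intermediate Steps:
V(r, R) = 4/3 + R/3 (V(r, R) = (4 + R)/3 = (4 + R)*(⅓) = 4/3 + R/3)
48*(-29) + V(2, -5) = 48*(-29) + (4/3 + (⅓)*(-5)) = -1392 + (4/3 - 5/3) = -1392 - ⅓ = -4177/3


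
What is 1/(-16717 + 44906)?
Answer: 1/28189 ≈ 3.5475e-5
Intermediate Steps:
1/(-16717 + 44906) = 1/28189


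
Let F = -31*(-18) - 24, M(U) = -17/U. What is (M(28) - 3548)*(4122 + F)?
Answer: -115656204/7 ≈ -1.6522e+7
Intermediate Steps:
F = 534 (F = 558 - 24 = 534)
(M(28) - 3548)*(4122 + F) = (-17/28 - 3548)*(4122 + 534) = (-17*1/28 - 3548)*4656 = (-17/28 - 3548)*4656 = -99361/28*4656 = -115656204/7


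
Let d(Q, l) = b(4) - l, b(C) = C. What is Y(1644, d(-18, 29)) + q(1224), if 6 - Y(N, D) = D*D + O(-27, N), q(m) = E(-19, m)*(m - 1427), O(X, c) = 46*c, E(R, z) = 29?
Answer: -82130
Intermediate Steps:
d(Q, l) = 4 - l
q(m) = -41383 + 29*m (q(m) = 29*(m - 1427) = 29*(-1427 + m) = -41383 + 29*m)
Y(N, D) = 6 - D² - 46*N (Y(N, D) = 6 - (D*D + 46*N) = 6 - (D² + 46*N) = 6 + (-D² - 46*N) = 6 - D² - 46*N)
Y(1644, d(-18, 29)) + q(1224) = (6 - (4 - 1*29)² - 46*1644) + (-41383 + 29*1224) = (6 - (4 - 29)² - 75624) + (-41383 + 35496) = (6 - 1*(-25)² - 75624) - 5887 = (6 - 1*625 - 75624) - 5887 = (6 - 625 - 75624) - 5887 = -76243 - 5887 = -82130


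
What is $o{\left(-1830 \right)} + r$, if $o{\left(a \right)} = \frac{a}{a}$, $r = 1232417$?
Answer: $1232418$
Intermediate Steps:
$o{\left(a \right)} = 1$
$o{\left(-1830 \right)} + r = 1 + 1232417 = 1232418$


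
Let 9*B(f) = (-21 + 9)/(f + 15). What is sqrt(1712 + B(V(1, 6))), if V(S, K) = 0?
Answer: 2*sqrt(96295)/15 ≈ 41.375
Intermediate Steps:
B(f) = -4/(3*(15 + f)) (B(f) = ((-21 + 9)/(f + 15))/9 = (-12/(15 + f))/9 = -4/(3*(15 + f)))
sqrt(1712 + B(V(1, 6))) = sqrt(1712 - 4/(45 + 3*0)) = sqrt(1712 - 4/(45 + 0)) = sqrt(1712 - 4/45) = sqrt(77036/45) = 2*sqrt(96295)/15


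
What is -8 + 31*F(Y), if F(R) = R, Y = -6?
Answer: -194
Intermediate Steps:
-8 + 31*F(Y) = -8 + 31*(-6) = -8 - 186 = -194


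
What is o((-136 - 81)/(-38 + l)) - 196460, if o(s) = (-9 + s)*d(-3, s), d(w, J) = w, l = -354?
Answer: -11000341/56 ≈ -1.9643e+5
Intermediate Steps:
o(s) = 27 - 3*s (o(s) = (-9 + s)*(-3) = 27 - 3*s)
o((-136 - 81)/(-38 + l)) - 196460 = (27 - 3*(-136 - 81)/(-38 - 354)) - 196460 = (27 - (-651)/(-392)) - 196460 = (27 - (-651)*(-1)/392) - 196460 = (27 - 3*31/56) - 196460 = (27 - 93/56) - 196460 = 1419/56 - 196460 = -11000341/56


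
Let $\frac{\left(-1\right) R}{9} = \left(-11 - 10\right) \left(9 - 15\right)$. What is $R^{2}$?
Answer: $1285956$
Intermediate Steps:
$R = -1134$ ($R = - 9 \left(-11 - 10\right) \left(9 - 15\right) = - 9 \left(\left(-21\right) \left(-6\right)\right) = \left(-9\right) 126 = -1134$)
$R^{2} = \left(-1134\right)^{2} = 1285956$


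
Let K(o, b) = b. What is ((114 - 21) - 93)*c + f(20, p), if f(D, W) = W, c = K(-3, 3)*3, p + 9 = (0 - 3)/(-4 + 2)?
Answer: -15/2 ≈ -7.5000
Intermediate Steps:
p = -15/2 (p = -9 + (0 - 3)/(-4 + 2) = -9 - 3/(-2) = -9 - 3*(-½) = -9 + 3/2 = -15/2 ≈ -7.5000)
c = 9 (c = 3*3 = 9)
((114 - 21) - 93)*c + f(20, p) = ((114 - 21) - 93)*9 - 15/2 = (93 - 93)*9 - 15/2 = 0*9 - 15/2 = 0 - 15/2 = -15/2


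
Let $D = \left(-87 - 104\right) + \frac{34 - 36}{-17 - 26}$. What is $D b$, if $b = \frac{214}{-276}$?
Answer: $\frac{12733}{86} \approx 148.06$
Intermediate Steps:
$D = - \frac{8211}{43}$ ($D = -191 - \frac{2}{-43} = -191 - - \frac{2}{43} = -191 + \frac{2}{43} = - \frac{8211}{43} \approx -190.95$)
$b = - \frac{107}{138}$ ($b = 214 \left(- \frac{1}{276}\right) = - \frac{107}{138} \approx -0.77536$)
$D b = \left(- \frac{8211}{43}\right) \left(- \frac{107}{138}\right) = \frac{12733}{86}$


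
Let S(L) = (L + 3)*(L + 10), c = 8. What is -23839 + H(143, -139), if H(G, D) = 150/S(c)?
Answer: -786662/33 ≈ -23838.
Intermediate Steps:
S(L) = (3 + L)*(10 + L)
H(G, D) = 25/33 (H(G, D) = 150/(30 + 8**2 + 13*8) = 150/(30 + 64 + 104) = 150/198 = 150*(1/198) = 25/33)
-23839 + H(143, -139) = -23839 + 25/33 = -786662/33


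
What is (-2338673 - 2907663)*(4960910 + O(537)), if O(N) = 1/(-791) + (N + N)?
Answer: -20591498109637248/791 ≈ -2.6032e+13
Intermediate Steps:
O(N) = -1/791 + 2*N
(-2338673 - 2907663)*(4960910 + O(537)) = (-2338673 - 2907663)*(4960910 + (-1/791 + 2*537)) = -5246336*(4960910 + (-1/791 + 1074)) = -5246336*(4960910 + 849533/791) = -5246336*3924929343/791 = -20591498109637248/791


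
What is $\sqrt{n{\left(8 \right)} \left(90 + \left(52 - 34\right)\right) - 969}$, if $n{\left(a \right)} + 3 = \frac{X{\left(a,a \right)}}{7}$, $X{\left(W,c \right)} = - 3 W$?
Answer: $\frac{i \sqrt{81501}}{7} \approx 40.783 i$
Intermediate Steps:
$n{\left(a \right)} = -3 - \frac{3 a}{7}$ ($n{\left(a \right)} = -3 + \frac{\left(-3\right) a}{7} = -3 + - 3 a \frac{1}{7} = -3 - \frac{3 a}{7}$)
$\sqrt{n{\left(8 \right)} \left(90 + \left(52 - 34\right)\right) - 969} = \sqrt{\left(-3 - \frac{24}{7}\right) \left(90 + \left(52 - 34\right)\right) - 969} = \sqrt{\left(-3 - \frac{24}{7}\right) \left(90 + 18\right) - 969} = \sqrt{\left(- \frac{45}{7}\right) 108 - 969} = \sqrt{- \frac{4860}{7} - 969} = \sqrt{- \frac{11643}{7}} = \frac{i \sqrt{81501}}{7}$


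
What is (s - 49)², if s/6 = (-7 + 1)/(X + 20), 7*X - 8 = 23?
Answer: 919681/361 ≈ 2547.6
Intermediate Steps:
X = 31/7 (X = 8/7 + (⅐)*23 = 8/7 + 23/7 = 31/7 ≈ 4.4286)
s = -28/19 (s = 6*((-7 + 1)/(31/7 + 20)) = 6*(-6/171/7) = 6*(-6*7/171) = 6*(-14/57) = -28/19 ≈ -1.4737)
(s - 49)² = (-28/19 - 49)² = (-959/19)² = 919681/361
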